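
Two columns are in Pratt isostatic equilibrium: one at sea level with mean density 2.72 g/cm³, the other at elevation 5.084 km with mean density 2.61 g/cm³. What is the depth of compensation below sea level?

ρ_ref D = ρ (D + h) → D (ρ_ref − ρ) = ρ h.
D = ρ h/(ρ_ref − ρ) = 2.61 × 5.084 km/(2.72 − 2.61) = 121 km.

121 km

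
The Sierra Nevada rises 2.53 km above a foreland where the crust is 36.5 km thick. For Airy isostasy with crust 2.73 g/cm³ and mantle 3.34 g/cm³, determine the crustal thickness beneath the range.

50.4 km

Root depth r = h ρ_c / (ρ_m − ρ_c) = 2.53 km × 2.73 / 0.61 = 11.32 km.
Total thickness = T + h + r = 36.5 km + 2.53 km + 11.32 km = 50.4 km.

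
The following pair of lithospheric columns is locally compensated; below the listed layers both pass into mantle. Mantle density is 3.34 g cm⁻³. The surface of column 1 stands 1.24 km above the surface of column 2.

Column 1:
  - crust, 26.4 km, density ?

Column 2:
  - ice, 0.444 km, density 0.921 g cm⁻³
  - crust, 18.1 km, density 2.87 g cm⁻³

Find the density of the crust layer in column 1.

2.82 g cm⁻³

Take the compensation level at the base of the deeper column (depth z_c below the surface of column 1) and equate Σ ρ_i t_i down to z_c; mantle fills any gap and the z_c terms cancel.
Column 1: 26.4×ρ + (z_c − 26.4)×3.34
Column 2: 1.24×0 + 0.444×0.921 + 18.1×2.87 + (z_c − 1.24 − 18.544)×3.34
The z_c×3.34 term appears on both sides and cancels. Collect the known terms of each column as K = Σ(ρt)_known − 3.34 × (depth of known layers): K_1 = 0 − 3.34×26.4 = −88.176; K_2 = 52.355924 − 3.34×(1.24 + 18.544) = −13.722636.
Balance: K_1 + 26.4×ρ = K_2, so ρ = (K_2 − K_1)/26.4 = 74.4534/26.4 = 2.82 g cm⁻³.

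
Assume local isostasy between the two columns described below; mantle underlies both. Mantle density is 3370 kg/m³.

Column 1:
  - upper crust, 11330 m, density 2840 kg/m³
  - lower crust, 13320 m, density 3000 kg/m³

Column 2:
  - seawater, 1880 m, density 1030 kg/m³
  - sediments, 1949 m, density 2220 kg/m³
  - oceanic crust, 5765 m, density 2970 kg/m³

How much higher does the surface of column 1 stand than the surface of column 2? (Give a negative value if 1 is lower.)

590 m

For any compensation level in the mantle, the mantle terms cancel and isostasy reduces to e = (Σt_1 − Σt_2) − (Σ(ρt)_1 − Σ(ρt)_2) / ρ_m.
Σt_1 = 24650 m; Σt_2 = 9594 m; Σ(ρt)_1 = 72137200; Σ(ρt)_2 = 23385230 (in m·kg/m³).
e = (24650 − 9594) − (72137200 − 23385230) / 3370 = 590 m.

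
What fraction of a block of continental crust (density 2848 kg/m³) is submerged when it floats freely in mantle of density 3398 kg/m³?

Submerged fraction = ρ_obj/ρ_fluid = 2848/3398 = 0.838.

0.838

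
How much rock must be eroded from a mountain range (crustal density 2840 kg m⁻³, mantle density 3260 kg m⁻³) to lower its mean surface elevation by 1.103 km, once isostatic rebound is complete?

Net drop Δ = e − u = e − e ρ_c/ρ_m = e (ρ_m − ρ_c)/ρ_m.
e = Δ ρ_m/(ρ_m − ρ_c) = 1.103 km × 3260/420 = 8.56 km.

8.56 km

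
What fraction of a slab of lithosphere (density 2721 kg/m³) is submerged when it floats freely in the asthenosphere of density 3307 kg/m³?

Submerged fraction = ρ_obj/ρ_fluid = 2721/3307 = 82.3%.

82.3%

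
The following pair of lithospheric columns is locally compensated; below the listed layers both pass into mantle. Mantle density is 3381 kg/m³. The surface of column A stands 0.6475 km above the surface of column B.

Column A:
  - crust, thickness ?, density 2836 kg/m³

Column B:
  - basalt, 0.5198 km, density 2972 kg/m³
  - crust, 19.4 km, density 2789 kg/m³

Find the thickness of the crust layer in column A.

25.5 km

Take the compensation level at the base of the deeper column (depth z_c below the surface of column A) and equate Σ ρ_i t_i down to z_c; mantle fills any gap and the z_c terms cancel.
Column A: x×2836 + (z_c − 0 − x)×3381
Column B: 0.6475×0 + 0.5198×2972 + 19.4×2789 + (z_c − 0.6475 − 19.9198)×3381
The z_c×3381 term appears on both sides and cancels. Collect the known terms of each column as K = Σ(ρt)_known − 3381 × (depth of known layers): K_A = 0 − 3381×0 = 0; K_B = 55651.4456 − 3381×(0.6475 + 19.9198) = −13886.5957.
Balance: K_A − x×(3381 − 2836) = K_B, so x = (K_A − K_B)/(3381 − 2836) = 13886.6/545 = 25.5 km.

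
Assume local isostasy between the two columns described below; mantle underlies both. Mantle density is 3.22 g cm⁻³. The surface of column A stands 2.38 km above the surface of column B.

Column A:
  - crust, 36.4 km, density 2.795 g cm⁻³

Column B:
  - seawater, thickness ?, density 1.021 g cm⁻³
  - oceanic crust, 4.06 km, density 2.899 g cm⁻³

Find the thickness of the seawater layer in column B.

2.96 km

Take the compensation level at the base of the deeper column (depth z_c below the surface of column A) and equate Σ ρ_i t_i down to z_c; mantle fills any gap and the z_c terms cancel.
Column A: 36.4×2.795 + (z_c − 36.4)×3.22
Column B: 2.38×0 + x×1.021 + 4.06×2.899 + (z_c − 2.38 − 4.06 − x)×3.22
The z_c×3.22 term appears on both sides and cancels. Collect the known terms of each column as K = Σ(ρt)_known − 3.22 × (depth of known layers): K_A = 101.738 − 3.22×36.4 = −15.47; K_B = 11.76994 − 3.22×(2.38 + 4.06) = −8.96686.
Balance: K_A = K_B − x×(3.22 − 1.021), so x = (K_B − K_A)/(3.22 − 1.021) = 6.50314/2.199 = 2.96 km.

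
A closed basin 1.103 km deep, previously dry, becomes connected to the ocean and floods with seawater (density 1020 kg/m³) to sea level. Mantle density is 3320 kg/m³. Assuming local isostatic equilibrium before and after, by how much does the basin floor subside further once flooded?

After flooding the water column is d + s deep. Its weight must equal the weight of mantle displaced by the extra subsidence s: (d + s) ρ_w = s ρ_m.
s = d ρ_w / (ρ_m − ρ_w) = 1.103 km × 1020/(3320 − 1020) = 0.489 km.

0.489 km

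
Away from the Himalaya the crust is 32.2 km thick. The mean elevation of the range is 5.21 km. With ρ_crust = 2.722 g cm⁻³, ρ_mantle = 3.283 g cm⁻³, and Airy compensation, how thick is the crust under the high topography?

62.7 km

Root depth r = h ρ_c / (ρ_m − ρ_c) = 5.21 km × 2.722 / 0.561 = 25.28 km.
Total thickness = T + h + r = 32.2 km + 5.21 km + 25.28 km = 62.7 km.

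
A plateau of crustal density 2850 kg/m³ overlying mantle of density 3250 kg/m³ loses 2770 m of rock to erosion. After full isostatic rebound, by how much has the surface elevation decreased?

Rebound u = e ρ_c/ρ_m = 2770 m × 2850/3250 = 2429 m.
Net surface drop = e − u = 2770 m − 2429 m = e (ρ_m − ρ_c)/ρ_m = 341 m.

341 m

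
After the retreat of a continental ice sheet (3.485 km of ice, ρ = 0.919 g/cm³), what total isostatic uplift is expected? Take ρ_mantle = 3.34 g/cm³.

Removing the load lets mantle flow back in; uplift u satisfies ρ_ice t = ρ_m u.
u = t ρ_ice/ρ_m = 3.485 km × 0.919/3.34 = 0.959 km.

0.959 km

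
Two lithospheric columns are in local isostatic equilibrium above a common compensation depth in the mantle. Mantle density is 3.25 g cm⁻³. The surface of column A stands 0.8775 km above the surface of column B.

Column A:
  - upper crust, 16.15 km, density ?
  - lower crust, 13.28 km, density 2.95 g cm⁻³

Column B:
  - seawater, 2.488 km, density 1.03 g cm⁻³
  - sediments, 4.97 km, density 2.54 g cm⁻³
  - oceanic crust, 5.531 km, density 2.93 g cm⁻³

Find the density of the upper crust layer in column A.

Take the compensation level at the base of the deeper column (depth z_c below the surface of column A) and equate Σ ρ_i t_i down to z_c; mantle fills any gap and the z_c terms cancel.
Column A: 16.15×ρ + 13.28×2.95 + (z_c − 29.43)×3.25
Column B: 0.8775×0 + 2.488×1.03 + 4.97×2.54 + 5.531×2.93 + (z_c − 0.8775 − 12.989)×3.25
The z_c×3.25 term appears on both sides and cancels. Collect the known terms of each column as K = Σ(ρt)_known − 3.25 × (depth of known layers): K_A = 39.176 − 3.25×29.43 = −56.4715; K_B = 31.39227 − 3.25×(0.8775 + 12.989) = −13.673855.
Balance: K_A + 16.15×ρ = K_B, so ρ = (K_B − K_A)/16.15 = 42.7976/16.15 = 2.65 g cm⁻³.

2.65 g cm⁻³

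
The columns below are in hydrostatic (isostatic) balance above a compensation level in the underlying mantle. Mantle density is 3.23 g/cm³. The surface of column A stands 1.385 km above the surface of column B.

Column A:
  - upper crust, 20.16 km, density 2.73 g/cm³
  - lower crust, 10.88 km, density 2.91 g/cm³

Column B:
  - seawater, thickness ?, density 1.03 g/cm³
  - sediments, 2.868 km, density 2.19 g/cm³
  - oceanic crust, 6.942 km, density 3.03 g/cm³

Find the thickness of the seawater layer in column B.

2.14 km

Take the compensation level at the base of the deeper column (depth z_c below the surface of column A) and equate Σ ρ_i t_i down to z_c; mantle fills any gap and the z_c terms cancel.
Column A: 20.16×2.73 + 10.88×2.91 + (z_c − 31.04)×3.23
Column B: 1.385×0 + x×1.03 + 2.868×2.19 + 6.942×3.03 + (z_c − 1.385 − 9.81 − x)×3.23
The z_c×3.23 term appears on both sides and cancels. Collect the known terms of each column as K = Σ(ρt)_known − 3.23 × (depth of known layers): K_A = 86.6976 − 3.23×31.04 = −13.5616; K_B = 27.31518 − 3.23×(1.385 + 9.81) = −8.84467.
Balance: K_A = K_B − x×(3.23 − 1.03), so x = (K_B − K_A)/(3.23 − 1.03) = 4.71693/2.2 = 2.14 km.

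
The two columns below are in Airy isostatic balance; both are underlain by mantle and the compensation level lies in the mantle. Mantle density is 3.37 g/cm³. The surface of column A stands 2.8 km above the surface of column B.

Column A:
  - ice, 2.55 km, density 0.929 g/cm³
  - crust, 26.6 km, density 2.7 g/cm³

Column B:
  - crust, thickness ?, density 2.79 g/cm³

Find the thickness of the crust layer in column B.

25.2 km

Take the compensation level at the base of the deeper column (depth z_c below the surface of column A) and equate Σ ρ_i t_i down to z_c; mantle fills any gap and the z_c terms cancel.
Column A: 2.55×0.929 + 26.6×2.7 + (z_c − 29.15)×3.37
Column B: 2.8×0 + x×2.79 + (z_c − 2.8 − 0 − x)×3.37
The z_c×3.37 term appears on both sides and cancels. Collect the known terms of each column as K = Σ(ρt)_known − 3.37 × (depth of known layers): K_A = 74.18895 − 3.37×29.15 = −24.04655; K_B = 0 − 3.37×(2.8 + 0) = −9.436.
Balance: K_A = K_B − x×(3.37 − 2.79), so x = (K_B − K_A)/(3.37 − 2.79) = 14.6105/0.58 = 25.2 km.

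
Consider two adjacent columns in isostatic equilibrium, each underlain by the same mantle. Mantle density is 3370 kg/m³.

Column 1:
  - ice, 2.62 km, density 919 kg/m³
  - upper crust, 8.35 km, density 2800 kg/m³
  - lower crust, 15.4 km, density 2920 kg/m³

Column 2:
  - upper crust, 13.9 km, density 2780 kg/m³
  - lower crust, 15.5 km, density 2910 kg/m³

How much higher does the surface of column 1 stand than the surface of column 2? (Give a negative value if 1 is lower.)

For any compensation level in the mantle, the mantle terms cancel and isostasy reduces to e = (Σt_1 − Σt_2) − (Σ(ρt)_1 − Σ(ρt)_2) / ρ_m.
Σt_1 = 26.37 km; Σt_2 = 29.4 km; Σ(ρt)_1 = 70755.78; Σ(ρt)_2 = 83747 (in km·kg/m³).
e = (26.37 − 29.4) − (70755.78 − 83747) / 3370 = 0.825 km.

0.825 km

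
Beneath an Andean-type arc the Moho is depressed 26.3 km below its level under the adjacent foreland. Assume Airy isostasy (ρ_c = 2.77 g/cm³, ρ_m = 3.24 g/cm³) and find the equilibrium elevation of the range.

4.46 km

For local isostatic compensation: ρ_c h = (ρ_m − ρ_c) r.
h = r (ρ_m − ρ_c) / ρ_c = 26.3 km × (3.24 − 2.77) / 2.77 = 4.46 km.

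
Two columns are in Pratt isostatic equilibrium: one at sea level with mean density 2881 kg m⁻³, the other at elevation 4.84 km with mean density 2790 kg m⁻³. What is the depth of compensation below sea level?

148 km

ρ_ref D = ρ (D + h) → D (ρ_ref − ρ) = ρ h.
D = ρ h/(ρ_ref − ρ) = 2790 × 4.84 km/(2881 − 2790) = 148 km.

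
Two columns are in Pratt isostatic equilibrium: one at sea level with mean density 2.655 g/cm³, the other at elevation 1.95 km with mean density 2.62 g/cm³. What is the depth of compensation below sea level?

ρ_ref D = ρ (D + h) → D (ρ_ref − ρ) = ρ h.
D = ρ h/(ρ_ref − ρ) = 2.62 × 1.95 km/(2.655 − 2.62) = 146 km.

146 km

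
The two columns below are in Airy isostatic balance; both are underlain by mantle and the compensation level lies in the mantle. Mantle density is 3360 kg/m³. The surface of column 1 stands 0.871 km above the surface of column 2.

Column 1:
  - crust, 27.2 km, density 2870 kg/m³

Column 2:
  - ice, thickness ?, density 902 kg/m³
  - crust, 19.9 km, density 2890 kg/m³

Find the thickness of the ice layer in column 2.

0.427 km

Take the compensation level at the base of the deeper column (depth z_c below the surface of column 1) and equate Σ ρ_i t_i down to z_c; mantle fills any gap and the z_c terms cancel.
Column 1: 27.2×2870 + (z_c − 27.2)×3360
Column 2: 0.871×0 + x×902 + 19.9×2890 + (z_c − 0.871 − 19.9 − x)×3360
The z_c×3360 term appears on both sides and cancels. Collect the known terms of each column as K = Σ(ρt)_known − 3360 × (depth of known layers): K_1 = 78064 − 3360×27.2 = −13328; K_2 = 57511 − 3360×(0.871 + 19.9) = −12279.56.
Balance: K_1 = K_2 − x×(3360 − 902), so x = (K_2 − K_1)/(3360 − 902) = 1048.44/2458 = 0.427 km.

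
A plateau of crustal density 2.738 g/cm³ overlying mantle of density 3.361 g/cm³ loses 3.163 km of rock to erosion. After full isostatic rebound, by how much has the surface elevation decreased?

Rebound u = e ρ_c/ρ_m = 3.163 km × 2.738/3.361 = 2.577 km.
Net surface drop = e − u = 3.163 km − 2.577 km = e (ρ_m − ρ_c)/ρ_m = 0.586 km.

0.586 km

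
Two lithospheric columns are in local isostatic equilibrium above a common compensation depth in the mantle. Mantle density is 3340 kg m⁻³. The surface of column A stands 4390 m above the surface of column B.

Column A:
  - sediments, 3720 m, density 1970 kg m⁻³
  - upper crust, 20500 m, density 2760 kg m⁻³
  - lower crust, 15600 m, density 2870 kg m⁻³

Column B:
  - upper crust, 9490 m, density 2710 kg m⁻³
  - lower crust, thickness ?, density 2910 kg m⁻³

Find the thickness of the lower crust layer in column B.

8550 m

Take the compensation level at the base of the deeper column (depth z_c below the surface of column A) and equate Σ ρ_i t_i down to z_c; mantle fills any gap and the z_c terms cancel.
Column A: 3720×1970 + 20500×2760 + 15600×2870 + (z_c − 39820)×3340
Column B: 4390×0 + 9490×2710 + x×2910 + (z_c − 4390 − 9490 − x)×3340
The z_c×3340 term appears on both sides and cancels. Collect the known terms of each column as K = Σ(ρt)_known − 3340 × (depth of known layers): K_A = 108680400 − 3340×39820 = −24318400; K_B = 25717900 − 3340×(4390 + 9490) = −20641300.
Balance: K_A = K_B − x×(3340 − 2910), so x = (K_B − K_A)/(3340 − 2910) = 3677100/430 = 8550 m.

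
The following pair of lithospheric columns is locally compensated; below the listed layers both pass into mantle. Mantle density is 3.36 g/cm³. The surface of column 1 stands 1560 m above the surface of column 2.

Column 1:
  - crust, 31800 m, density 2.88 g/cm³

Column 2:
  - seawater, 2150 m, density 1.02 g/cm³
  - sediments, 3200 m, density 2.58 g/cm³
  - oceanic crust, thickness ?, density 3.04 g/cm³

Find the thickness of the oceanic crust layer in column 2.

7800 m

Take the compensation level at the base of the deeper column (depth z_c below the surface of column 1) and equate Σ ρ_i t_i down to z_c; mantle fills any gap and the z_c terms cancel.
Column 1: 31800×2.88 + (z_c − 31800)×3.36
Column 2: 1560×0 + 2150×1.02 + 3200×2.58 + x×3.04 + (z_c − 1560 − 5350 − x)×3.36
The z_c×3.36 term appears on both sides and cancels. Collect the known terms of each column as K = Σ(ρt)_known − 3.36 × (depth of known layers): K_1 = 91584 − 3.36×31800 = −15264; K_2 = 10449 − 3.36×(1560 + 5350) = −12768.6.
Balance: K_1 = K_2 − x×(3.36 − 3.04), so x = (K_2 − K_1)/(3.36 − 3.04) = 2495.4/0.32 = 7800 m.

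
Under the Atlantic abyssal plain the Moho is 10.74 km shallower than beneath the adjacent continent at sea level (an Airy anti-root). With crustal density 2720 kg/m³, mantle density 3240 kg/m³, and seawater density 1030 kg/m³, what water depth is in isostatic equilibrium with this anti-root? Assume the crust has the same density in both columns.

3.3 km

Replacing a thickness d of crust by seawater at the top must be balanced by replacing crust with mantle at the base: d (ρ_c − ρ_w) = a (ρ_m − ρ_c).
d = a (ρ_m − ρ_c)/(ρ_c − ρ_w) = 10.74 km × 520/1690 = 3.3 km.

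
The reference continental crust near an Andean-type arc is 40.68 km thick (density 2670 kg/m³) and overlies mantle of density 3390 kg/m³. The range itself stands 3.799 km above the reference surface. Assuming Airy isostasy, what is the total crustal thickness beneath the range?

Root depth r = h ρ_c / (ρ_m − ρ_c) = 3.799 km × 2670 / 720 = 14.09 km.
Total thickness = T + h + r = 40.68 km + 3.799 km + 14.09 km = 58.6 km.

58.6 km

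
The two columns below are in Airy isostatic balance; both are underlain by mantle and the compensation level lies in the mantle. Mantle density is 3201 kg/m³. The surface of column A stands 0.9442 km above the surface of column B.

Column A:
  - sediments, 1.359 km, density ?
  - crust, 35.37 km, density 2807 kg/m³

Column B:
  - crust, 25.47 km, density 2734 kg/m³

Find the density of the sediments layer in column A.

Take the compensation level at the base of the deeper column (depth z_c below the surface of column A) and equate Σ ρ_i t_i down to z_c; mantle fills any gap and the z_c terms cancel.
Column A: 1.359×ρ + 35.37×2807 + (z_c − 36.729)×3201
Column B: 0.9442×0 + 25.47×2734 + (z_c − 0.9442 − 25.47)×3201
The z_c×3201 term appears on both sides and cancels. Collect the known terms of each column as K = Σ(ρt)_known − 3201 × (depth of known layers): K_A = 99283.59 − 3201×36.729 = −18285.939; K_B = 69634.98 − 3201×(0.9442 + 25.47) = −14916.8742.
Balance: K_A + 1.359×ρ = K_B, so ρ = (K_B − K_A)/1.359 = 3369.06/1.359 = 2480 kg/m³.

2480 kg/m³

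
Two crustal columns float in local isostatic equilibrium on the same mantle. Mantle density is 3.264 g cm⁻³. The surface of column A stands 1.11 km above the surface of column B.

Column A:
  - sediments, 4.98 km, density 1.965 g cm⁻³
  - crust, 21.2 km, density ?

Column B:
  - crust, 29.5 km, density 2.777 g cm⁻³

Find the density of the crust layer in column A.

2.72 g cm⁻³

Take the compensation level at the base of the deeper column (depth z_c below the surface of column A) and equate Σ ρ_i t_i down to z_c; mantle fills any gap and the z_c terms cancel.
Column A: 4.98×1.965 + 21.2×ρ + (z_c − 26.18)×3.264
Column B: 1.11×0 + 29.5×2.777 + (z_c − 1.11 − 29.5)×3.264
The z_c×3.264 term appears on both sides and cancels. Collect the known terms of each column as K = Σ(ρt)_known − 3.264 × (depth of known layers): K_A = 9.7857 − 3.264×26.18 = −75.66582; K_B = 81.9215 − 3.264×(1.11 + 29.5) = −17.98954.
Balance: K_A + 21.2×ρ = K_B, so ρ = (K_B − K_A)/21.2 = 57.6763/21.2 = 2.72 g cm⁻³.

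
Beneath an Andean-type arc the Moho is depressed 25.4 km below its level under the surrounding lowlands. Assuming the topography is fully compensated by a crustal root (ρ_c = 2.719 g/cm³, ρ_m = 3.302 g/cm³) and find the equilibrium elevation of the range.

By Archimedes' principle applied to the lithosphere: ρ_c h = (ρ_m − ρ_c) r.
h = r (ρ_m − ρ_c) / ρ_c = 25.4 km × (3.302 − 2.719) / 2.719 = 5.45 km.

5.45 km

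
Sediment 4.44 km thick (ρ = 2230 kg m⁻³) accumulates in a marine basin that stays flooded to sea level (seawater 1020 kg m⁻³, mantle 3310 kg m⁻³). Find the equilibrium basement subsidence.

2.35 km

Submarine loading: the sediment displaces seawater, and the subsidence is in turn flooded, so s (ρ_m − ρ_w) = t (ρ_sed − ρ_w).
s = 4.44 km × (2230 − 1020) / (3310 − 1020) = 2.35 km.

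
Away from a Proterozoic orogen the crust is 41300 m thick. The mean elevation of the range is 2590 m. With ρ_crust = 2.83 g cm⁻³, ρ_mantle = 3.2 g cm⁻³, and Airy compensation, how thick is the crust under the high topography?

63700 m

Root depth r = h ρ_c / (ρ_m − ρ_c) = 2590 m × 2.83 / 0.37 = 19810 m.
Total thickness = T + h + r = 41300 m + 2590 m + 19810 m = 63700 m.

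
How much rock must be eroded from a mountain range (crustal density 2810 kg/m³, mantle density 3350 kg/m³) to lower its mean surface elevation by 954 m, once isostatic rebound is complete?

Net drop Δ = e − u = e − e ρ_c/ρ_m = e (ρ_m − ρ_c)/ρ_m.
e = Δ ρ_m/(ρ_m − ρ_c) = 954 m × 3350/540 = 5920 m.

5920 m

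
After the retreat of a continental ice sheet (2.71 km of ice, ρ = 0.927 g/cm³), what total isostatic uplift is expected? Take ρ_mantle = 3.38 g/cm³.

Removing the load lets mantle flow back in; uplift u satisfies ρ_ice t = ρ_m u.
u = t ρ_ice/ρ_m = 2.71 km × 0.927/3.38 = 0.743 km.

0.743 km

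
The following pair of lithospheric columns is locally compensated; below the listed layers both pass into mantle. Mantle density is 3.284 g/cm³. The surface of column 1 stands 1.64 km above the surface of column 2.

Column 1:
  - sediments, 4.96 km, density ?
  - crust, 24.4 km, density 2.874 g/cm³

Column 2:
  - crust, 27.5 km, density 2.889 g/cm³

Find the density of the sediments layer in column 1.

2.03 g/cm³

Take the compensation level at the base of the deeper column (depth z_c below the surface of column 1) and equate Σ ρ_i t_i down to z_c; mantle fills any gap and the z_c terms cancel.
Column 1: 4.96×ρ + 24.4×2.874 + (z_c − 29.36)×3.284
Column 2: 1.64×0 + 27.5×2.889 + (z_c − 1.64 − 27.5)×3.284
The z_c×3.284 term appears on both sides and cancels. Collect the known terms of each column as K = Σ(ρt)_known − 3.284 × (depth of known layers): K_1 = 70.1256 − 3.284×29.36 = −26.29264; K_2 = 79.4475 − 3.284×(1.64 + 27.5) = −16.24826.
Balance: K_1 + 4.96×ρ = K_2, so ρ = (K_2 − K_1)/4.96 = 10.0444/4.96 = 2.03 g/cm³.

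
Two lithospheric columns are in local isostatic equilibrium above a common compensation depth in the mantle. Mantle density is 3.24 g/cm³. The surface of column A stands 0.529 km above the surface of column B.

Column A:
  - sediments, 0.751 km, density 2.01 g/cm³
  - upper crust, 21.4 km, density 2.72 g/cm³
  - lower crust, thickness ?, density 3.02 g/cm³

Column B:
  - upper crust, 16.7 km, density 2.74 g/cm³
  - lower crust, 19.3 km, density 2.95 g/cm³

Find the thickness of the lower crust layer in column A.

16.4 km

Take the compensation level at the base of the deeper column (depth z_c below the surface of column A) and equate Σ ρ_i t_i down to z_c; mantle fills any gap and the z_c terms cancel.
Column A: 0.751×2.01 + 21.4×2.72 + x×3.02 + (z_c − 22.151 − x)×3.24
Column B: 0.529×0 + 16.7×2.74 + 19.3×2.95 + (z_c − 0.529 − 36)×3.24
The z_c×3.24 term appears on both sides and cancels. Collect the known terms of each column as K = Σ(ρt)_known − 3.24 × (depth of known layers): K_A = 59.71751 − 3.24×22.151 = −12.05173; K_B = 102.693 − 3.24×(0.529 + 36) = −15.66096.
Balance: K_A − x×(3.24 − 3.02) = K_B, so x = (K_A − K_B)/(3.24 − 3.02) = 3.60923/0.22 = 16.4 km.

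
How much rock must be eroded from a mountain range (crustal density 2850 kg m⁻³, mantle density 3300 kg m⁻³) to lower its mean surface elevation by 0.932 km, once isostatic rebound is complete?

6.83 km

Net drop Δ = e − u = e − e ρ_c/ρ_m = e (ρ_m − ρ_c)/ρ_m.
e = Δ ρ_m/(ρ_m − ρ_c) = 0.932 km × 3300/450 = 6.83 km.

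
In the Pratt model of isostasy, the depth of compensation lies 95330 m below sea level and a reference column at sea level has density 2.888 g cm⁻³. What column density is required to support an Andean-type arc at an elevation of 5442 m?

Pratt balance: ρ_ref D = ρ (D + h).
ρ = ρ_ref D/(D + h) = 2.888 × 95330 m/(95330 m + 5442 m) = 2.73 g cm⁻³.

2.73 g cm⁻³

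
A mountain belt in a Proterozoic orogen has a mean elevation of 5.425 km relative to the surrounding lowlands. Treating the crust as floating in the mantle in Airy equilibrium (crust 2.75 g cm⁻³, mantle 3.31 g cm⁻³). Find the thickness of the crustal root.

By Archimedes' principle applied to the lithosphere: the weight of the topography is balanced by the buoyancy of the root, ρ_c h = (ρ_m − ρ_c) r.
r = h · ρ_c / (ρ_m − ρ_c) = 5.425 km × 2.75 / (3.31 − 2.75) = 26.6 km.

26.6 km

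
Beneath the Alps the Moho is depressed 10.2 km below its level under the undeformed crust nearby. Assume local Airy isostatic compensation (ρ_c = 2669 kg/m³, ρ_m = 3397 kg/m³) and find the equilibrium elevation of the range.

Balancing pressure at the compensation depth: ρ_c h = (ρ_m − ρ_c) r.
h = r (ρ_m − ρ_c) / ρ_c = 10.2 km × (3397 − 2669) / 2669 = 2.78 km.

2.78 km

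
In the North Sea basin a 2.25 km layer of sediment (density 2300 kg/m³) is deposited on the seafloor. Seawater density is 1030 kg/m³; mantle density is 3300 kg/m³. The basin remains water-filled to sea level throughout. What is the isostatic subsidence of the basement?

Submarine loading: the sediment displaces seawater, and the subsidence is in turn flooded, so s (ρ_m − ρ_w) = t (ρ_sed − ρ_w).
s = 2.25 km × (2300 − 1030) / (3300 − 1030) = 1.26 km.

1.26 km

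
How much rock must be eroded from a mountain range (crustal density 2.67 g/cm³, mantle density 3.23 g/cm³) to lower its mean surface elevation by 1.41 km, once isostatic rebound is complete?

Net drop Δ = e − u = e − e ρ_c/ρ_m = e (ρ_m − ρ_c)/ρ_m.
e = Δ ρ_m/(ρ_m − ρ_c) = 1.41 km × 3.23/0.56 = 8.13 km.

8.13 km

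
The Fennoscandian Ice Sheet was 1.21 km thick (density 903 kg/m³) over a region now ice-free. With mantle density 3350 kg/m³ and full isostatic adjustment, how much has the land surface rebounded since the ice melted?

Removing the load lets mantle flow back in; uplift u satisfies ρ_ice t = ρ_m u.
u = t ρ_ice/ρ_m = 1.21 km × 903/3350 = 0.326 km.

0.326 km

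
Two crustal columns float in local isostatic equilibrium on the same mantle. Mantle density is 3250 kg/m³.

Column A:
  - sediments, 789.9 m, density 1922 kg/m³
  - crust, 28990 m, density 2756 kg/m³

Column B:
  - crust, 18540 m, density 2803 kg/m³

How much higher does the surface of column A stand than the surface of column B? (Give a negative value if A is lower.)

2180 m

For any compensation level in the mantle, the mantle terms cancel and isostasy reduces to e = (Σt_A − Σt_B) − (Σ(ρt)_A − Σ(ρt)_B) / ρ_m.
Σt_A = 29779.9 m; Σt_B = 18540 m; Σ(ρt)_A = 81414627.8; Σ(ρt)_B = 51967620 (in m·kg/m³).
e = (29779.9 − 18540) − (81414627.8 − 51967620) / 3250 = 2180 m.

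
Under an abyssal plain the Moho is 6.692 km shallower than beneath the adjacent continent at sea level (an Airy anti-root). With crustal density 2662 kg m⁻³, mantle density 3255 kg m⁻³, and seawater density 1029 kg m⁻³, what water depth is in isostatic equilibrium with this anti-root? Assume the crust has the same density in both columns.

Replacing a thickness d of crust by seawater at the top must be balanced by replacing crust with mantle at the base: d (ρ_c − ρ_w) = a (ρ_m − ρ_c).
d = a (ρ_m − ρ_c)/(ρ_c − ρ_w) = 6.692 km × 593/1633 = 2.43 km.

2.43 km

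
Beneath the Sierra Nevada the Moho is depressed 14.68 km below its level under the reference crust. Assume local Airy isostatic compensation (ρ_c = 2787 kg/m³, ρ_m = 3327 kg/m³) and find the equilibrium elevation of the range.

2.84 km

For local isostatic compensation: ρ_c h = (ρ_m − ρ_c) r.
h = r (ρ_m − ρ_c) / ρ_c = 14.68 km × (3327 − 2787) / 2787 = 2.84 km.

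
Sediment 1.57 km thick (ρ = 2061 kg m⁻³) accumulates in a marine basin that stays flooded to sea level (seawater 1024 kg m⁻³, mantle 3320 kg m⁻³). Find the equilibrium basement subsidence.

Submarine loading: the sediment displaces seawater, and the subsidence is in turn flooded, so s (ρ_m − ρ_w) = t (ρ_sed − ρ_w).
s = 1.57 km × (2061 − 1024) / (3320 − 1024) = 0.709 km.

0.709 km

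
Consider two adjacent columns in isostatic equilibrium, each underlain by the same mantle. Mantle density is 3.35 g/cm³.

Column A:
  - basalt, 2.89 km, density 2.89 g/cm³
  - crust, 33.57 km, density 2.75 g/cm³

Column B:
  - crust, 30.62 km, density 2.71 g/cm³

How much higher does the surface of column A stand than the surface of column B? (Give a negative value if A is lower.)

0.56 km

For any compensation level in the mantle, the mantle terms cancel and isostasy reduces to e = (Σt_A − Σt_B) − (Σ(ρt)_A − Σ(ρt)_B) / ρ_m.
Σt_A = 36.46 km; Σt_B = 30.62 km; Σ(ρt)_A = 100.6696; Σ(ρt)_B = 82.9802 (in km·g/cm³).
e = (36.46 − 30.62) − (100.6696 − 82.9802) / 3.35 = 0.56 km.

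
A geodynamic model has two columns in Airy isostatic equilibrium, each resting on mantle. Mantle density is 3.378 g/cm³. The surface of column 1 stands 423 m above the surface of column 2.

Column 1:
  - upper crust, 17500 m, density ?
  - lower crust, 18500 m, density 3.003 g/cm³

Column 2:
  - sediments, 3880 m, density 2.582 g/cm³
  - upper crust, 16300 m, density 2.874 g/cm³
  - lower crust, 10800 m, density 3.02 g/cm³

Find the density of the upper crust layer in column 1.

2.83 g/cm³

Take the compensation level at the base of the deeper column (depth z_c below the surface of column 1) and equate Σ ρ_i t_i down to z_c; mantle fills any gap and the z_c terms cancel.
Column 1: 17500×ρ + 18500×3.003 + (z_c − 36000)×3.378
Column 2: 423×0 + 3880×2.582 + 16300×2.874 + 10800×3.02 + (z_c − 423 − 30980)×3.378
The z_c×3.378 term appears on both sides and cancels. Collect the known terms of each column as K = Σ(ρt)_known − 3.378 × (depth of known layers): K_1 = 55555.5 − 3.378×36000 = −66052.5; K_2 = 89480.36 − 3.378×(423 + 30980) = −16598.974.
Balance: K_1 + 17500×ρ = K_2, so ρ = (K_2 − K_1)/17500 = 49453.5/17500 = 2.83 g/cm³.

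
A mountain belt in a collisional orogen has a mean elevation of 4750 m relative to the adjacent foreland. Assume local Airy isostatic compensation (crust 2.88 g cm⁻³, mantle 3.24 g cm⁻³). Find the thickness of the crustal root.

38000 m

For local isostatic compensation: the weight of the topography is balanced by the buoyancy of the root, ρ_c h = (ρ_m − ρ_c) r.
r = h · ρ_c / (ρ_m − ρ_c) = 4750 m × 2.88 / (3.24 − 2.88) = 38000 m.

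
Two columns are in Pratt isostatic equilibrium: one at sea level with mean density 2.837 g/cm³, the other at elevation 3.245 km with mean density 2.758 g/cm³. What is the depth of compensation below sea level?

113 km

ρ_ref D = ρ (D + h) → D (ρ_ref − ρ) = ρ h.
D = ρ h/(ρ_ref − ρ) = 2.758 × 3.245 km/(2.837 − 2.758) = 113 km.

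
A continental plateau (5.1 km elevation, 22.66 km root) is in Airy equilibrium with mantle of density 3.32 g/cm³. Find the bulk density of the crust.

ρ_c h = (ρ_m − ρ_c) r → ρ_c (h + r) = ρ_m r → ρ_c = ρ_m r / (h + r).
ρ_c = 3.32 × 22.66 km / (5.1 km + 22.66 km) = 2.71 g/cm³.

2.71 g/cm³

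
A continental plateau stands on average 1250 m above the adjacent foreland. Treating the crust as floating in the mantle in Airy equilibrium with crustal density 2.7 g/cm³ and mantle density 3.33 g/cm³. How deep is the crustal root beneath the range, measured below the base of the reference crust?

Balancing pressure at the compensation depth: the weight of the topography is balanced by the buoyancy of the root, ρ_c h = (ρ_m − ρ_c) r.
r = h · ρ_c / (ρ_m − ρ_c) = 1250 m × 2.7 / (3.33 − 2.7) = 5360 m.

5360 m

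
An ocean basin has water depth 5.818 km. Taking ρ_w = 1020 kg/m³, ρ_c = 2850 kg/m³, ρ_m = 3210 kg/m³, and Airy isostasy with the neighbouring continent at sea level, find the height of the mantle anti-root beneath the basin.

29.6 km

Isostatic balance requires: replacing crust with seawater at the top is compensated by replacing crust with mantle at the base: d (ρ_c − ρ_w) = a (ρ_m − ρ_c).
a = d (ρ_c − ρ_w)/(ρ_m − ρ_c) = 5.818 km × 1830/360 = 29.6 km.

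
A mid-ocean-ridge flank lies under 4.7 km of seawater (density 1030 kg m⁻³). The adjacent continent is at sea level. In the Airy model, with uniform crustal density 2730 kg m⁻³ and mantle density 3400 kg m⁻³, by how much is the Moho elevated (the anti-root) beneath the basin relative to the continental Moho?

Isostatic balance requires: replacing crust with seawater at the top is compensated by replacing crust with mantle at the base: d (ρ_c − ρ_w) = a (ρ_m − ρ_c).
a = d (ρ_c − ρ_w)/(ρ_m − ρ_c) = 4.7 km × 1700/670 = 11.9 km.

11.9 km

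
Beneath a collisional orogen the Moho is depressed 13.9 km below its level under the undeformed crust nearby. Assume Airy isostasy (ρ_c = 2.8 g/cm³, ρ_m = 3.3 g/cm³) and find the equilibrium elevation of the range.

Isostatic balance requires: ρ_c h = (ρ_m − ρ_c) r.
h = r (ρ_m − ρ_c) / ρ_c = 13.9 km × (3.3 − 2.8) / 2.8 = 2.48 km.

2.48 km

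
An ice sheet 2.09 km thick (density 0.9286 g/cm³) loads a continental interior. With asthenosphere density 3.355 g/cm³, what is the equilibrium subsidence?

0.578 km

By Archimedes' principle applied to the lithosphere: the ice load ρ_ice t is balanced by mantle displaced below, ρ_m s.
s = t ρ_ice / ρ_m = 2.09 km × 0.9286/3.355 = 0.578 km.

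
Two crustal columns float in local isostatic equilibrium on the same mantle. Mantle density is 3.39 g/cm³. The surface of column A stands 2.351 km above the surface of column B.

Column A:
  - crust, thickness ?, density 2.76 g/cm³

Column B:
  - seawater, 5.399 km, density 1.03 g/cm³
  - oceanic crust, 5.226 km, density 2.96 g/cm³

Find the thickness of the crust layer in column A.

36.4 km

Take the compensation level at the base of the deeper column (depth z_c below the surface of column A) and equate Σ ρ_i t_i down to z_c; mantle fills any gap and the z_c terms cancel.
Column A: x×2.76 + (z_c − 0 − x)×3.39
Column B: 2.351×0 + 5.399×1.03 + 5.226×2.96 + (z_c − 2.351 − 10.625)×3.39
The z_c×3.39 term appears on both sides and cancels. Collect the known terms of each column as K = Σ(ρt)_known − 3.39 × (depth of known layers): K_A = 0 − 3.39×0 = 0; K_B = 21.02993 − 3.39×(2.351 + 10.625) = −22.95871.
Balance: K_A − x×(3.39 − 2.76) = K_B, so x = (K_A − K_B)/(3.39 − 2.76) = 22.9587/0.63 = 36.4 km.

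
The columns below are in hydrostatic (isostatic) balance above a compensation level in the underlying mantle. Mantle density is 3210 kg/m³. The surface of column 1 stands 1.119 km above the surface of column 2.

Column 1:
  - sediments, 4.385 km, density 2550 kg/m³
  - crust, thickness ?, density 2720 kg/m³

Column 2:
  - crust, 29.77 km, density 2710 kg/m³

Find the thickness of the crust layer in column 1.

Take the compensation level at the base of the deeper column (depth z_c below the surface of column 1) and equate Σ ρ_i t_i down to z_c; mantle fills any gap and the z_c terms cancel.
Column 1: 4.385×2550 + x×2720 + (z_c − 4.385 − x)×3210
Column 2: 1.119×0 + 29.77×2710 + (z_c − 1.119 − 29.77)×3210
The z_c×3210 term appears on both sides and cancels. Collect the known terms of each column as K = Σ(ρt)_known − 3210 × (depth of known layers): K_1 = 11181.75 − 3210×4.385 = −2894.1; K_2 = 80676.7 − 3210×(1.119 + 29.77) = −18476.99.
Balance: K_1 − x×(3210 − 2720) = K_2, so x = (K_1 − K_2)/(3210 − 2720) = 15582.9/490 = 31.8 km.

31.8 km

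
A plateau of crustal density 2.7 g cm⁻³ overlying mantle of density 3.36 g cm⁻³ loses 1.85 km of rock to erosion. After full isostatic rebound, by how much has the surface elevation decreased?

0.363 km

Rebound u = e ρ_c/ρ_m = 1.85 km × 2.7/3.36 = 1.487 km.
Net surface drop = e − u = 1.85 km − 1.487 km = e (ρ_m − ρ_c)/ρ_m = 0.363 km.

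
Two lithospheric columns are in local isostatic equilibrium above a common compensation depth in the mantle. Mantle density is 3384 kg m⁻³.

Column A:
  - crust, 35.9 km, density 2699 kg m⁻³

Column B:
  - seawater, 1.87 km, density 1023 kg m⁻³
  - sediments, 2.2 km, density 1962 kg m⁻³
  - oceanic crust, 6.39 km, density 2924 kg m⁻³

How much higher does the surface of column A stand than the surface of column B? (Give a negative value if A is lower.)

For any compensation level in the mantle, the mantle terms cancel and isostasy reduces to e = (Σt_A − Σt_B) − (Σ(ρt)_A − Σ(ρt)_B) / ρ_m.
Σt_A = 35.9 km; Σt_B = 10.46 km; Σ(ρt)_A = 96894.1; Σ(ρt)_B = 24913.77 (in km·kg m⁻³).
e = (35.9 − 10.46) − (96894.1 − 24913.77) / 3384 = 4.17 km.

4.17 km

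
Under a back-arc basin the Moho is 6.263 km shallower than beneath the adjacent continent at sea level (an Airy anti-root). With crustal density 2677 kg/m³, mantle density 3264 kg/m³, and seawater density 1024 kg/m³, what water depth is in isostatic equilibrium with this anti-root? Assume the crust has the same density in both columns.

2.22 km

Replacing a thickness d of crust by seawater at the top must be balanced by replacing crust with mantle at the base: d (ρ_c − ρ_w) = a (ρ_m − ρ_c).
d = a (ρ_m − ρ_c)/(ρ_c − ρ_w) = 6.263 km × 587/1653 = 2.22 km.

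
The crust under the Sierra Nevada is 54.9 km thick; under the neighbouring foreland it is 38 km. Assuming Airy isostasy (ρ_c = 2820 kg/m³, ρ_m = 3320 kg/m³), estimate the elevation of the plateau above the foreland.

Excess crust Δ = 54.9 km − 38 km = 16.9 km, split between elevation h and root r with h + r = Δ.
Airy balance ρ_c h = (ρ_m − ρ_c) r gives r = h ρ_c/(ρ_m − ρ_c), so h (1 + ρ_c/(ρ_m − ρ_c)) = Δ, i.e. h = Δ (ρ_m − ρ_c)/ρ_m.
h = 16.9 km × 500/3320 = 2.55 km.

2.55 km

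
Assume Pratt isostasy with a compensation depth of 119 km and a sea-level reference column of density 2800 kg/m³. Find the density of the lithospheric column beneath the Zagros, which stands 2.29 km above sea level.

Pratt balance: ρ_ref D = ρ (D + h).
ρ = ρ_ref D/(D + h) = 2800 × 119 km/(119 km + 2.29 km) = 2750 kg/m³.

2750 kg/m³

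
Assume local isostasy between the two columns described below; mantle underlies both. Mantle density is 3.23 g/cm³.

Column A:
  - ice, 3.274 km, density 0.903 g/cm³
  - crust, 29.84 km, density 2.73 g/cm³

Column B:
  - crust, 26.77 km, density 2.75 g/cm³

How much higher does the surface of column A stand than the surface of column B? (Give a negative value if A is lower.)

For any compensation level in the mantle, the mantle terms cancel and isostasy reduces to e = (Σt_A − Σt_B) − (Σ(ρt)_A − Σ(ρt)_B) / ρ_m.
Σt_A = 33.114 km; Σt_B = 26.77 km; Σ(ρt)_A = 84.419622; Σ(ρt)_B = 73.6175 (in km·g/cm³).
e = (33.114 − 26.77) − (84.419622 − 73.6175) / 3.23 = 3 km.

3 km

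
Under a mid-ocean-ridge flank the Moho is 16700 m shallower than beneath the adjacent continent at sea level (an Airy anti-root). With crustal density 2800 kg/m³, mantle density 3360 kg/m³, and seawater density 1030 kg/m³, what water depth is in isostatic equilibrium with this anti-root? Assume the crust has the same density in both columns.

5280 m

Replacing a thickness d of crust by seawater at the top must be balanced by replacing crust with mantle at the base: d (ρ_c − ρ_w) = a (ρ_m − ρ_c).
d = a (ρ_m − ρ_c)/(ρ_c − ρ_w) = 16700 m × 560/1770 = 5280 m.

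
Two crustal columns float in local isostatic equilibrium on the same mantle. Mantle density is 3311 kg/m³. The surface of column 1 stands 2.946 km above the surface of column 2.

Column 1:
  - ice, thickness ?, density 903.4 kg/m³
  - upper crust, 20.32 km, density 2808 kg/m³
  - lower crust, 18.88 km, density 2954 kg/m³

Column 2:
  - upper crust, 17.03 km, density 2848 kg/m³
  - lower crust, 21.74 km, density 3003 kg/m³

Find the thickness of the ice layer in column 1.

3.06 km

Take the compensation level at the base of the deeper column (depth z_c below the surface of column 1) and equate Σ ρ_i t_i down to z_c; mantle fills any gap and the z_c terms cancel.
Column 1: x×903.4 + 20.32×2808 + 18.88×2954 + (z_c − 39.2 − x)×3311
Column 2: 2.946×0 + 17.03×2848 + 21.74×3003 + (z_c − 2.946 − 38.77)×3311
The z_c×3311 term appears on both sides and cancels. Collect the known terms of each column as K = Σ(ρt)_known − 3311 × (depth of known layers): K_1 = 112830.08 − 3311×39.2 = −16961.12; K_2 = 113786.66 − 3311×(2.946 + 38.77) = −24335.016.
Balance: K_1 − x×(3311 − 903.4) = K_2, so x = (K_1 − K_2)/(3311 − 903.4) = 7373.9/2407.6 = 3.06 km.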